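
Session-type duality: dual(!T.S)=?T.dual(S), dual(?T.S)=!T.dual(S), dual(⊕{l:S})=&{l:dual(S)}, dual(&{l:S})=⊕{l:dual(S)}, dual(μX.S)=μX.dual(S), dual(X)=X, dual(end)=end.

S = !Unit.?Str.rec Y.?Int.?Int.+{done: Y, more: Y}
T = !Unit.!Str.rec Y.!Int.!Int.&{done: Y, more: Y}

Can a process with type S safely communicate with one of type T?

!Unit vs !Unit  ✗ same direction on both sides — not dual

NO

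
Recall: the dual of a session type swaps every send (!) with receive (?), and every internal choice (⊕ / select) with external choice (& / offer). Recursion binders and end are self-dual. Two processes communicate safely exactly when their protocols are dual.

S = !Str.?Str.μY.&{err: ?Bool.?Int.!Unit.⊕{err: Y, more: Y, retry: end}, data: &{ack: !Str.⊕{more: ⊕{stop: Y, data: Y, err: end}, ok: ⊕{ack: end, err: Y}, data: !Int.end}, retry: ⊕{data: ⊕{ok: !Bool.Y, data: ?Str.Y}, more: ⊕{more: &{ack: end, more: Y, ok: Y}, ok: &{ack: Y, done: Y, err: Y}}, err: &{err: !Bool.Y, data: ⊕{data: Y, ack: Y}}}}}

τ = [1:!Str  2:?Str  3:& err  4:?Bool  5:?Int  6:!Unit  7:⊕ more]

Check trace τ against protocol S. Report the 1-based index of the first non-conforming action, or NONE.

@1 !Str  ok  residual = ?Str.μY.…
@2 ?Str  ok  residual = μY.…
@3 & err  ok  residual = ?Bool.?Int.!Unit.⊕{err: μY.…, more: μY.…, retry: end}
@4 ?Bool  ok  residual = ?Int.!Unit.⊕{err: μY.…, more: μY.…, retry: end}
@5 ?Int  ok  residual = !Unit.⊕{err: μY.…, more: μY.…, retry: end}
@6 !Unit  ok  residual = ⊕{err: μY.…, more: μY.…, retry: end}
@7 ⊕ more  ok  residual = μY.…
all 7 steps conform

NONE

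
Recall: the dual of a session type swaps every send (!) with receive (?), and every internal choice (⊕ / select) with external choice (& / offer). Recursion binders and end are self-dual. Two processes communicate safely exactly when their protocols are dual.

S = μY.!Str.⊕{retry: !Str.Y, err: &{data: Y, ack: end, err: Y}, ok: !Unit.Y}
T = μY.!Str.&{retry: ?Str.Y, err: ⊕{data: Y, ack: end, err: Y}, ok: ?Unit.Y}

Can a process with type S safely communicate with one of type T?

μY | μY  match (μ self-dual)
  !Str | !Str  ✗ same direction on both sides — not dual

NO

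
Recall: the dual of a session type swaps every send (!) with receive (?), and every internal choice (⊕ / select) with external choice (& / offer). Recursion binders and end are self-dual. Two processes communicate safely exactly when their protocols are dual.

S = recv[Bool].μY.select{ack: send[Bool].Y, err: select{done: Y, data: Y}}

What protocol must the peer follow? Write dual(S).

send[Bool].μY.offer{ack: recv[Bool].Y, err: offer{done: Y, data: Y}}

recv[Bool] → send[Bool]
  μY → μY  (μ self-dual)
    select{ack,err} → offer{ack,err}  (select→offer)
      case ack:
        send[Bool] → recv[Bool]
          dual(Y) = Y
      case err:
        select{done,data} → offer{done,data}  (select→offer)
          case done:
            dual(Y) = Y
          case data:
            dual(Y) = Y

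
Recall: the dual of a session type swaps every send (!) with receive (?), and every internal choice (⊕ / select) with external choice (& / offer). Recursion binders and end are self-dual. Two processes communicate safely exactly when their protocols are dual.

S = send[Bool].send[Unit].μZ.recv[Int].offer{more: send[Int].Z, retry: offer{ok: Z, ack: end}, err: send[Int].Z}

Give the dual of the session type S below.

send[Bool] = recv[Bool]
  send[Unit] = recv[Unit]
    μZ = μZ  (rec unchanged)
      recv[Int] = send[Int]
        offer{more,retry,err} = select{more,retry,err}  (external→internal)
          case more:
            send[Int] = recv[Int]
              Z self-dual
          case retry:
            offer{ok,ack} = select{ok,ack}  (external→internal)
              case ok:
                Z self-dual
              case ack:
                end self-dual
          case err:
            send[Int] = recv[Int]
              Z self-dual

recv[Bool].recv[Unit].μZ.send[Int].select{more: recv[Int].Z, retry: select{ok: Z, ack: end}, err: recv[Int].Z}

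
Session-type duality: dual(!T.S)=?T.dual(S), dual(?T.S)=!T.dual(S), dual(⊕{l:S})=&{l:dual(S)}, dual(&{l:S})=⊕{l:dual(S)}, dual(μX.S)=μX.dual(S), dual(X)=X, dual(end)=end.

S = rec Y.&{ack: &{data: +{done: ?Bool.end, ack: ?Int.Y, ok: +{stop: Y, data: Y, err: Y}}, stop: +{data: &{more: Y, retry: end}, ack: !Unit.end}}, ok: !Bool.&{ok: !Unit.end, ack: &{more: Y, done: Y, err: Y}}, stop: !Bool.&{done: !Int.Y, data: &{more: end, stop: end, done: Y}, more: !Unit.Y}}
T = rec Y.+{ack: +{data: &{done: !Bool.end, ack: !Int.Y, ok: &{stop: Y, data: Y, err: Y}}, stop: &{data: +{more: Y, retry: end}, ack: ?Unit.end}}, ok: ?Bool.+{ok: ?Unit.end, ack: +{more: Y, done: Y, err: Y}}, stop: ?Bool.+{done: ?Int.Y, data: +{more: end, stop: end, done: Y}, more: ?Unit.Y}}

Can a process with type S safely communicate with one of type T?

YES

rec Y vs rec Y  ok (binder kept)
  &{ack,ok,stop} vs +{ack,ok,stop}  ok labels match
    [ack]
      &{data,stop} vs +{data,stop}  ok labels match
        [data]
          +{done,ack,ok} vs &{done,ack,ok}  ok labels match
            [done]
              ?Bool vs !Bool  ok
                end vs end  ok
            [ack]
              ?Int vs !Int  ok
                Y vs Y  ok
            [ok]
              +{stop,data,err} vs &{stop,data,err}  ok labels match
                [stop]
                  Y vs Y  ok
                [data]
                  Y vs Y  ok
                [err]
                  Y vs Y  ok
        [stop]
          +{data,ack} vs &{data,ack}  ok labels match
            [data]
              &{more,retry} vs +{more,retry}  ok labels match
                [more]
                  Y vs Y  ok
                [retry]
                  end vs end  ok
            [ack]
              !Unit vs ?Unit  ok
                end vs end  ok
    [ok]
      !Bool vs ?Bool  ok
        &{ok,ack} vs +{ok,ack}  ok labels match
          [ok]
            !Unit vs ?Unit  ok
              end vs end  ok
          [ack]
            &{more,done,err} vs +{more,done,err}  ok labels match
              [more]
                Y vs Y  ok
              [done]
                Y vs Y  ok
              [err]
                Y vs Y  ok
    [stop]
      !Bool vs ?Bool  ok
        &{done,data,more} vs +{done,data,more}  ok labels match
          [done]
            !Int vs ?Int  ok
              Y vs Y  ok
          [data]
            &{more,stop,done} vs +{more,stop,done}  ok labels match
              [more]
                end vs end  ok
              [stop]
                end vs end  ok
              [done]
                Y vs Y  ok
          [more]
            !Unit vs ?Unit  ok
              Y vs Y  ok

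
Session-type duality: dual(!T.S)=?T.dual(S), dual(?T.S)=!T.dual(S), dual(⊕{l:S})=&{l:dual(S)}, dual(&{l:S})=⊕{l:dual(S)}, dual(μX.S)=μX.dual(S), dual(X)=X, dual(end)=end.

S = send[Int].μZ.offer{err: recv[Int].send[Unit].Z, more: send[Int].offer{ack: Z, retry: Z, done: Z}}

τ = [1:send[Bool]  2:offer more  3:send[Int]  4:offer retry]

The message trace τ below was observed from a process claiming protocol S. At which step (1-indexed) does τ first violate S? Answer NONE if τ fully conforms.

[1] got send[Bool], protocol expects send[Int]  ✗

1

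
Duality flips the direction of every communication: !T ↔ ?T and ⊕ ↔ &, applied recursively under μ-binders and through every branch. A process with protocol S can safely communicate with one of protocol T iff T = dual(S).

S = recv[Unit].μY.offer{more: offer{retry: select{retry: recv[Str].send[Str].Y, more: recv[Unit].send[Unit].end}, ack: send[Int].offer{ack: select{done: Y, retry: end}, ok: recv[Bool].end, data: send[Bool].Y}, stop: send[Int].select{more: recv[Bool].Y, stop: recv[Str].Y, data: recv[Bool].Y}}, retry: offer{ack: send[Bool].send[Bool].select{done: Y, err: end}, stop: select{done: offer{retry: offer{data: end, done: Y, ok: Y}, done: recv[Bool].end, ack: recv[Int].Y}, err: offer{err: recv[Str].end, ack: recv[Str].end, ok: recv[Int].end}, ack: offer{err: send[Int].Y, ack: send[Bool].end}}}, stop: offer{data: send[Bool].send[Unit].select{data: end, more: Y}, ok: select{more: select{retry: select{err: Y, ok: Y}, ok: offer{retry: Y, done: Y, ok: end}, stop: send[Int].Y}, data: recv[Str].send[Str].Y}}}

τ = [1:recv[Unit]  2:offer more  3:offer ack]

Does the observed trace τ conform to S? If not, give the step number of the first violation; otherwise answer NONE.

NONE

[1] recv[Unit]  ok  cont: μY.…
[2] offer more  ok  cont: offer{retry: select{retry: recv[Str].send[Str].μY.…, more: recv[Unit].send[Unit].end}, ack: send[Int].offer{ack: select{done: μY.…, retry: end}, ok: recv[Bool].end, data: send[Bool].μY.…}, stop: send[Int].select{more: recv[Bool].μY.…, stop: recv[Str].μY.…, data: recv[Bool].μY.…}}
[3] offer ack  ok  cont: send[Int].offer{ack: select{done: μY.…, retry: end}, ok: recv[Bool].end, data: send[Bool].μY.…}
τ conforms to S (length 3)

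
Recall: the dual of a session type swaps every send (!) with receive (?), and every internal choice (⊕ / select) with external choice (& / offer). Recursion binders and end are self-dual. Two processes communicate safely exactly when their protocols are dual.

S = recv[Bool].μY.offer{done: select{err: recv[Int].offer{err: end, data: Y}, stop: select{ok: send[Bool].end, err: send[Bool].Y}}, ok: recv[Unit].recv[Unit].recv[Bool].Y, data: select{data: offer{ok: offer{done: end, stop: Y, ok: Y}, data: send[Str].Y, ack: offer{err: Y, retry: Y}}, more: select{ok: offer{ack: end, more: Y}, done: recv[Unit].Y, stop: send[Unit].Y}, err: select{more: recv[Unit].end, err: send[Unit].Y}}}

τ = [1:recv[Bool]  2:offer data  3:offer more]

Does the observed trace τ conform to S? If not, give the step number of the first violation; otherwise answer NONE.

@1 recv[Bool]  ok  now at μY.…
@2 offer data  ok  now at select{data: offer{ok: offer{done: end, stop: μY.…, ok: μY.…}, data: send[Str].μY.…, ack: offer{err: μY.…, retry: μY.…}}, more: select{ok: offer{ack: end, more: μY.…}, done: recv[Unit].μY.…, stop: send[Unit].μY.…}, err: select{more: recv[Unit].end, err: send[Unit].μY.…}}
@3 got offer more, protocol expects select data or select more or select err  ✗

3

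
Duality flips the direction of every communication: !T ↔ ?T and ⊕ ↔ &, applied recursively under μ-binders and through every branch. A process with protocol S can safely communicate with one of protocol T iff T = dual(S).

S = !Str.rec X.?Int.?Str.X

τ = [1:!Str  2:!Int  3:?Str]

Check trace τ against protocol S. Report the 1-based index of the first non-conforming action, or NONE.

[1] !Str  ok  cont: rec X.…
[2] got !Int, protocol expects ?Int  ✗

2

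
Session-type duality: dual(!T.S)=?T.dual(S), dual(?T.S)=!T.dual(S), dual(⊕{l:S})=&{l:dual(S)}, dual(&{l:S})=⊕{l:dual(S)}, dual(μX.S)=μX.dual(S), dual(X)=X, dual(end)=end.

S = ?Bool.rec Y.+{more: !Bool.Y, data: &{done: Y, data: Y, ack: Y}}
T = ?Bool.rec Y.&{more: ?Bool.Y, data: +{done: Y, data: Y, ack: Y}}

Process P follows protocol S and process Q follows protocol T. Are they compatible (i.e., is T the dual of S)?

?Bool | ?Bool  ✗ same direction on both sides — not dual

NO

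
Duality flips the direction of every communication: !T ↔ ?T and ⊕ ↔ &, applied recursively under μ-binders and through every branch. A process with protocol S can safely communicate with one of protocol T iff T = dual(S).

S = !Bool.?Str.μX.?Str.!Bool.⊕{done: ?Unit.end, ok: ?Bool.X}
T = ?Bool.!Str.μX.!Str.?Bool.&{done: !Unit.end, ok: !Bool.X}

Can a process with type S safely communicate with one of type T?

!Bool ‖ ?Bool  ok
  ?Str ‖ !Str  ok
    μX ‖ μX  ok (μ self-dual)
      ?Str ‖ !Str  ok
        !Bool ‖ ?Bool  ok
          ⊕{done,ok} ‖ &{done,ok}  ok same labels
            case done:
              ?Unit ‖ !Unit  ok
                end ‖ end  ok
            case ok:
              ?Bool ‖ !Bool  ok
                X ‖ X  ok

YES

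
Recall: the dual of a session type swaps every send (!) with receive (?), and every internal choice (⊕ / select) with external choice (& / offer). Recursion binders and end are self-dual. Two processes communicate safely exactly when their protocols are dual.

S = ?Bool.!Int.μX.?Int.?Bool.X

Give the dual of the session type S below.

!Bool.?Int.μX.!Int.!Bool.X

?Bool → !Bool
  !Int → ?Int
    μX → μX  (rec unchanged)
      ?Int → !Int
        ?Bool → !Bool
          X self-dual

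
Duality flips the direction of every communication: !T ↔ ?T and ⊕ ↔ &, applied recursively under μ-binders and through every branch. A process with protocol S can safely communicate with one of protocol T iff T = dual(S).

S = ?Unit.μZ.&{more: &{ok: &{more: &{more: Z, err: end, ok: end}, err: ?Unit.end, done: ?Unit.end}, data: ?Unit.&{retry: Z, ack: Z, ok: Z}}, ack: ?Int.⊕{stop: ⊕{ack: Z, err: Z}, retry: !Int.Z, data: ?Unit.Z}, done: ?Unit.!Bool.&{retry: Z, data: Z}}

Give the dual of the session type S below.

?Unit = !Unit
  μZ = μZ  (binder kept)
    &{more,ack,done} = ⊕{more,ack,done}  (external→internal)
      [more]
        &{ok,data} = ⊕{ok,data}  (external→internal)
          [ok]
            &{more,err,done} = ⊕{more,err,done}  (external→internal)
              [more]
                &{more,err,ok} = ⊕{more,err,ok}  (external→internal)
                  [more]
                    Z self-dual
                  [err]
                    end self-dual
                  [ok]
                    end self-dual
              [err]
                ?Unit = !Unit
                  end self-dual
              [done]
                ?Unit = !Unit
                  end self-dual
          [data]
            ?Unit = !Unit
              &{retry,ack,ok} = ⊕{retry,ack,ok}  (external→internal)
                [retry]
                  Z self-dual
                [ack]
                  Z self-dual
                [ok]
                  Z self-dual
      [ack]
        ?Int = !Int
          ⊕{stop,retry,data} = &{stop,retry,data}  (internal→external)
            [stop]
              ⊕{ack,err} = &{ack,err}  (internal→external)
                [ack]
                  Z self-dual
                [err]
                  Z self-dual
            [retry]
              !Int = ?Int
                Z self-dual
            [data]
              ?Unit = !Unit
                Z self-dual
      [done]
        ?Unit = !Unit
          !Bool = ?Bool
            &{retry,data} = ⊕{retry,data}  (external→internal)
              [retry]
                Z self-dual
              [data]
                Z self-dual

!Unit.μZ.⊕{more: ⊕{ok: ⊕{more: ⊕{more: Z, err: end, ok: end}, err: !Unit.end, done: !Unit.end}, data: !Unit.⊕{retry: Z, ack: Z, ok: Z}}, ack: !Int.&{stop: &{ack: Z, err: Z}, retry: ?Int.Z, data: !Unit.Z}, done: !Unit.?Bool.⊕{retry: Z, data: Z}}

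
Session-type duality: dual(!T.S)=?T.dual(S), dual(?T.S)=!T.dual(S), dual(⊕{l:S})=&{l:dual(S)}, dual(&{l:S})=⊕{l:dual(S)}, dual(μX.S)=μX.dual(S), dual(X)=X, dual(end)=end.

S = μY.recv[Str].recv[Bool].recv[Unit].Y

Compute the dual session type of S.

μY = μY  (μ self-dual)
  recv[Str] = send[Str]
    recv[Bool] = send[Bool]
      recv[Unit] = send[Unit]
        Y ↦ Y

μY.send[Str].send[Bool].send[Unit].Y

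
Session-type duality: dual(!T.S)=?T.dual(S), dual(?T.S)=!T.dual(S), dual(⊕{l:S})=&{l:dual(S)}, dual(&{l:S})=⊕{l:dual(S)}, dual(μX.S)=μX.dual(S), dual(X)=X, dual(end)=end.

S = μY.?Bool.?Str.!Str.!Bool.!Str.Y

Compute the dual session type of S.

μY ↦ μY  (binder kept)
  ?Bool ↦ !Bool
    ?Str ↦ !Str
      !Str ↦ ?Str
        !Bool ↦ ?Bool
          !Str ↦ ?Str
            Y self-dual

μY.!Bool.!Str.?Str.?Bool.?Str.Y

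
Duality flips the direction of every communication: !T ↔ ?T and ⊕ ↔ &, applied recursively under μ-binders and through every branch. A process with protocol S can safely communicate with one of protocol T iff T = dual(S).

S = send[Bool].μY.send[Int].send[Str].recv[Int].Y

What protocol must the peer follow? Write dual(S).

send[Bool] → recv[Bool]
  μY → μY  (μ self-dual)
    send[Int] → recv[Int]
      send[Str] → recv[Str]
        recv[Int] → send[Int]
          Y self-dual

recv[Bool].μY.recv[Int].recv[Str].send[Int].Y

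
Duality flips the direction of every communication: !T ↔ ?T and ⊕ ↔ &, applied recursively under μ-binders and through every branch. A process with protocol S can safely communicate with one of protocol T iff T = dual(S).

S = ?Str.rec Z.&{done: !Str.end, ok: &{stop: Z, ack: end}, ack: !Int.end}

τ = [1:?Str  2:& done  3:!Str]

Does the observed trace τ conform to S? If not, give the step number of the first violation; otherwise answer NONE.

NONE

[1] ?Str  ok  state: rec Z.…
[2] & done  ok  state: !Str.end
[3] !Str  ok  state: end
all 3 steps conform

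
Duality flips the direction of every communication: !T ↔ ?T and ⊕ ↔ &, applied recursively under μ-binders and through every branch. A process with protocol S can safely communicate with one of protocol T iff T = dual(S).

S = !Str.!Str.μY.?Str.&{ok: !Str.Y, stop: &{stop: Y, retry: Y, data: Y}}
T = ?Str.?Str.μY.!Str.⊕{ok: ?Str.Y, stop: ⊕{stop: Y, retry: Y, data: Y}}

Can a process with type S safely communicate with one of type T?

!Str ‖ ?Str  match
  !Str ‖ ?Str  match
    μY ‖ μY  match (binder kept)
      ?Str ‖ !Str  match
        &{ok,stop} ‖ ⊕{ok,stop}  match label sets agree
          • ok:
            !Str ‖ ?Str  match
              Y ‖ Y  match
          • stop:
            &{stop,retry,data} ‖ ⊕{stop,retry,data}  match label sets agree
              • stop:
                Y ‖ Y  match
              • retry:
                Y ‖ Y  match
              • data:
                Y ‖ Y  match

YES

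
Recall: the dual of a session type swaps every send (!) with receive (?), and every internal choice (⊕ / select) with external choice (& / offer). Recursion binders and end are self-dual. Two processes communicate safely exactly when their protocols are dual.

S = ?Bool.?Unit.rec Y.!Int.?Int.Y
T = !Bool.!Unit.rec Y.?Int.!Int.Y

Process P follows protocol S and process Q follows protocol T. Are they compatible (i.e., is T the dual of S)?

?Bool ‖ !Bool  ok
  ?Unit ‖ !Unit  ok
    rec Y ‖ rec Y  ok (μ self-dual)
      !Int ‖ ?Int  ok
        ?Int ‖ !Int  ok
          Y ‖ Y  ok

YES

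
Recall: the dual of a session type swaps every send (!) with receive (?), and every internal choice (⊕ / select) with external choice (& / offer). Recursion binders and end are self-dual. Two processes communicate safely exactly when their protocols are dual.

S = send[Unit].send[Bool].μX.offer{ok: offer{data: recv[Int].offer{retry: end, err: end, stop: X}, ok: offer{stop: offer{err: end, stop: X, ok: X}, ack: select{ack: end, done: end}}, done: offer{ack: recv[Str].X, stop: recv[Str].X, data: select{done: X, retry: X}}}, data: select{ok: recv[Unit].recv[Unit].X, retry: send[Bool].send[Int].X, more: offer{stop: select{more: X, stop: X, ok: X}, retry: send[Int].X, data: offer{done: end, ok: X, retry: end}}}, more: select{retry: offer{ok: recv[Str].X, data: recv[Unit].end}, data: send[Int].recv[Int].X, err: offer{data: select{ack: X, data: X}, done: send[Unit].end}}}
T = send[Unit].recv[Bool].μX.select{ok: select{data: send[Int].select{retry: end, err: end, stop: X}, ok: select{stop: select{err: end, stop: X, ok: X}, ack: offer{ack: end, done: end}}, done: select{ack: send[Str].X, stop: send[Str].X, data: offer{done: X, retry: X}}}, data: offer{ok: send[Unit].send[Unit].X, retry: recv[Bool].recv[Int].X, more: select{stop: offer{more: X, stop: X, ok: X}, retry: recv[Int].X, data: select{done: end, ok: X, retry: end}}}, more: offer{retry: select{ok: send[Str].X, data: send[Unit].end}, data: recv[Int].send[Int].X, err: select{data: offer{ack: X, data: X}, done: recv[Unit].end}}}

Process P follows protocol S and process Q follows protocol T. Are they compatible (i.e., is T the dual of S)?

send[Unit] | send[Unit]  ✗ same direction on both sides — not dual

NO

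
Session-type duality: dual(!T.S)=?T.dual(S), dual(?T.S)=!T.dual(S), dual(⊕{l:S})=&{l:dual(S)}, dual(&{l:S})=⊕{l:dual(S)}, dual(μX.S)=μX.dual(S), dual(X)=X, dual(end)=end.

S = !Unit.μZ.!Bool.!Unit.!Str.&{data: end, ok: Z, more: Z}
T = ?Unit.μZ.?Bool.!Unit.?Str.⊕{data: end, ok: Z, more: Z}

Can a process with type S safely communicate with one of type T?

NO

!Unit | ?Unit  match
  μZ | μZ  match (μ self-dual)
    !Bool | ?Bool  match
      !Unit | !Unit  ✗ same direction on both sides — not dual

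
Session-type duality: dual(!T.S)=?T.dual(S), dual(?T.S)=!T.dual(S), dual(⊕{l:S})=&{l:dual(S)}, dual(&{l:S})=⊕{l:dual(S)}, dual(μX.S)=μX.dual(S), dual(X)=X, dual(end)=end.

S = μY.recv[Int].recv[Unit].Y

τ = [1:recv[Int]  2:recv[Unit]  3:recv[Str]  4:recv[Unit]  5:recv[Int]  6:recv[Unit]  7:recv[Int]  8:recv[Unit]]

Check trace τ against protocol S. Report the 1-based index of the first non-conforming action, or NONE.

3

[1] recv[Int]  ok  now at recv[Unit].μY.…
[2] recv[Unit]  ok  now at μY.…
[3] got recv[Str], protocol expects recv[Int]  ✗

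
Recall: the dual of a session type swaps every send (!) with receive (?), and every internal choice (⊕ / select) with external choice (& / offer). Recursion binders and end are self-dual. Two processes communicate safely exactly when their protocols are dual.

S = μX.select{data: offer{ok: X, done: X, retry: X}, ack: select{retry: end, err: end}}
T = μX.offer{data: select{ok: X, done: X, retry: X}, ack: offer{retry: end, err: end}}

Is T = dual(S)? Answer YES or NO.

μX vs μX  ✓ (μ self-dual)
  select{data,ack} vs offer{data,ack}  ✓ labels match
    • data:
      offer{ok,done,retry} vs select{ok,done,retry}  ✓ labels match
        • ok:
          X vs X  ✓
        • done:
          X vs X  ✓
        • retry:
          X vs X  ✓
    • ack:
      select{retry,err} vs offer{retry,err}  ✓ labels match
        • retry:
          end vs end  ✓
        • err:
          end vs end  ✓

YES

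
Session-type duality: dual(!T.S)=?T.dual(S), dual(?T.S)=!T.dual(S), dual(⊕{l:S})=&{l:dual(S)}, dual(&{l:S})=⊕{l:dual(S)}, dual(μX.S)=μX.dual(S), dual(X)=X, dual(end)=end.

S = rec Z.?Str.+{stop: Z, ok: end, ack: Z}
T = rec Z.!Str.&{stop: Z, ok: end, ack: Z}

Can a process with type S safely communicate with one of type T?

rec Z ‖ rec Z  ✓ (μ self-dual)
  ?Str ‖ !Str  ✓
    +{stop,ok,ack} ‖ &{stop,ok,ack}  ✓ same labels
      [stop]
        Z ‖ Z  ✓
      [ok]
        end ‖ end  ✓
      [ack]
        Z ‖ Z  ✓

YES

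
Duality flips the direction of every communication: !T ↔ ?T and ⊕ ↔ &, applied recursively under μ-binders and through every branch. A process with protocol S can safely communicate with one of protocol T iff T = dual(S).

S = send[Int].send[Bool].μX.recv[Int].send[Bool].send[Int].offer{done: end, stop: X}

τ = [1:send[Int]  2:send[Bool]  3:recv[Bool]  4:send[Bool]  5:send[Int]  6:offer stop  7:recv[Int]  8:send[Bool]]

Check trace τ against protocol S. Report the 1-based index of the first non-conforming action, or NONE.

3

step 1: send[Int]  ✓  state: send[Bool].μX.…
step 2: send[Bool]  ✓  state: μX.…
step 3: got recv[Bool], protocol expects recv[Int]  ✗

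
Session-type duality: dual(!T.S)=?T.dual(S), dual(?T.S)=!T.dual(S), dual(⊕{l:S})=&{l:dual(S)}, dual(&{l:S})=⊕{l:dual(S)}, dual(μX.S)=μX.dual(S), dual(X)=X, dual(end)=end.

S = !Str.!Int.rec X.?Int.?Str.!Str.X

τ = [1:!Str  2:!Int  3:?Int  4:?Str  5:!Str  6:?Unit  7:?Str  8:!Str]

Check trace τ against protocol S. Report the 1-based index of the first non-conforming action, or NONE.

@1 !Str  ok  residual = !Int.rec X.…
@2 !Int  ok  residual = rec X.…
@3 ?Int  ok  residual = ?Str.!Str.rec X.…
@4 ?Str  ok  residual = !Str.rec X.…
@5 !Str  ok  residual = rec X.…
@6 got ?Unit, protocol expects ?Int  ✗

6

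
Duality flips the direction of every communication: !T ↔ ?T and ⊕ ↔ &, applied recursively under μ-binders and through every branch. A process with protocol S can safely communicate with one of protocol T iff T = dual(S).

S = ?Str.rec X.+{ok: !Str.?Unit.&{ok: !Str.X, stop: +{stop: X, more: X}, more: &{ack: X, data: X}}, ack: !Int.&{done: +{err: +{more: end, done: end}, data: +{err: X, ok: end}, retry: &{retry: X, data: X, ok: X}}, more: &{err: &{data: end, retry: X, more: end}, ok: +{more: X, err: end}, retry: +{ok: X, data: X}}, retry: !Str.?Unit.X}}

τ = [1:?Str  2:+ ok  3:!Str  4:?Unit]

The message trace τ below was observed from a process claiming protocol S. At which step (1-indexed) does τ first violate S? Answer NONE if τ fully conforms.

NONE

@1 ?Str  ✓  now at rec X.…
@2 + ok  ✓  now at !Str.?Unit.&{ok: !Str.rec X.…, stop: +{stop: rec X.…, more: rec X.…}, more: &{ack: rec X.…, data: rec X.…}}
@3 !Str  ✓  now at ?Unit.&{ok: !Str.rec X.…, stop: +{stop: rec X.…, more: rec X.…}, more: &{ack: rec X.…, data: rec X.…}}
@4 ?Unit  ✓  now at &{ok: !Str.rec X.…, stop: +{stop: rec X.…, more: rec X.…}, more: &{ack: rec X.…, data: rec X.…}}
τ conforms to S (length 4)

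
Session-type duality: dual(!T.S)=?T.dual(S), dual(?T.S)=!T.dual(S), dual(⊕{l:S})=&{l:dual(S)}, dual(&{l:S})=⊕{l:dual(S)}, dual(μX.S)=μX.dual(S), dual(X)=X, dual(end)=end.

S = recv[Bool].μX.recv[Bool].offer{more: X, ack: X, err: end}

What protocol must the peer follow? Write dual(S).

send[Bool].μX.send[Bool].select{more: X, ack: X, err: end}

recv[Bool] → send[Bool]
  μX → μX  (binder kept)
    recv[Bool] → send[Bool]
      offer{more,ack,err} → select{more,ack,err}  (&→⊕)
        [more]
          dual(X) = X
        [ack]
          dual(X) = X
        [err]
          dual(end) = end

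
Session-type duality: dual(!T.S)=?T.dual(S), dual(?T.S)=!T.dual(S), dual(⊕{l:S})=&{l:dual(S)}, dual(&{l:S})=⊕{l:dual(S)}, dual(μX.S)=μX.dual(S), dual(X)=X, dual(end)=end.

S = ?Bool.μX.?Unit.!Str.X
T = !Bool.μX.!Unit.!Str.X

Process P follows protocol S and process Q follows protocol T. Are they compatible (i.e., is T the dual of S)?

?Bool vs !Bool  ok
  μX vs μX  ok (μ self-dual)
    ?Unit vs !Unit  ok
      !Str vs !Str  ✗ same direction on both sides — not dual

NO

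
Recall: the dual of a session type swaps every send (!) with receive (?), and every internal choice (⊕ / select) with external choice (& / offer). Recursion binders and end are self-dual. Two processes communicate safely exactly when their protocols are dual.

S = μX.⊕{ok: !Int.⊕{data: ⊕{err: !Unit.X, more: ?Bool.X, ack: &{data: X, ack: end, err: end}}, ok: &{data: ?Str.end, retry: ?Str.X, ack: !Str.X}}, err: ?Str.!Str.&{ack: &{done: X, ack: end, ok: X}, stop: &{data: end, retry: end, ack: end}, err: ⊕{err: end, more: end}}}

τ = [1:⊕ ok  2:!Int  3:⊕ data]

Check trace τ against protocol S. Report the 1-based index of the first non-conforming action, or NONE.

[1] ⊕ ok  match  cont: !Int.⊕{data: ⊕{err: !Unit.μX.…, more: ?Bool.μX.…, ack: &{data: μX.…, ack: end, err: end}}, ok: &{data: ?Str.end, retry: ?Str.μX.…, ack: !Str.μX.…}}
[2] !Int  match  cont: ⊕{data: ⊕{err: !Unit.μX.…, more: ?Bool.μX.…, ack: &{data: μX.…, ack: end, err: end}}, ok: &{data: ?Str.end, retry: ?Str.μX.…, ack: !Str.μX.…}}
[3] ⊕ data  match  cont: ⊕{err: !Unit.μX.…, more: ?Bool.μX.…, ack: &{data: μX.…, ack: end, err: end}}
τ conforms to S (length 3)

NONE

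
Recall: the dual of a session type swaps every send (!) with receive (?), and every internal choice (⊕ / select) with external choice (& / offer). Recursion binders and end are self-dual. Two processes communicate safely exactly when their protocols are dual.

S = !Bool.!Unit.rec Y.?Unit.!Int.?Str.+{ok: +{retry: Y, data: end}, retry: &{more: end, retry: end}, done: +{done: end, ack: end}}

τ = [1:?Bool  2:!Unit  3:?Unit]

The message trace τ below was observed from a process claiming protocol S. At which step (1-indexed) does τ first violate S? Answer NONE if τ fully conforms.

1

[1] got ?Bool, protocol expects !Bool  ✗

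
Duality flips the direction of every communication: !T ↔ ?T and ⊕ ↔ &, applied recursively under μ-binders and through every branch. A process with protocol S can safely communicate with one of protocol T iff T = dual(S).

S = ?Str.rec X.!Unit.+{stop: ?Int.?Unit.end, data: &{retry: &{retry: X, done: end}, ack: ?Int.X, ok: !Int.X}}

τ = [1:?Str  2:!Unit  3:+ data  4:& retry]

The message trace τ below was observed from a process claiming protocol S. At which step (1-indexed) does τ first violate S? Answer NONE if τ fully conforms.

[1] ?Str  ✓  state: rec X.…
[2] !Unit  ✓  state: +{stop: ?Int.?Unit.end, data: &{retry: &{retry: rec X.…, done: end}, ack: ?Int.rec X.…, ok: !Int.rec X.…}}
[3] + data  ✓  state: &{retry: &{retry: rec X.…, done: end}, ack: ?Int.rec X.…, ok: !Int.rec X.…}
[4] & retry  ✓  state: &{retry: rec X.…, done: end}
all 4 steps conform

NONE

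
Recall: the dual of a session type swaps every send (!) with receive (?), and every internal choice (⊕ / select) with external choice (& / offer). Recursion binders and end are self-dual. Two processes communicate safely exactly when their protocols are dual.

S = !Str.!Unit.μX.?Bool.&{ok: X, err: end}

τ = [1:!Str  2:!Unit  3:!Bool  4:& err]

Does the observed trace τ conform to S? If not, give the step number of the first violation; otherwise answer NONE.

3

step 1: !Str  match  residual = !Unit.μX.…
step 2: !Unit  match  residual = μX.…
step 3: got !Bool, protocol expects ?Bool  ✗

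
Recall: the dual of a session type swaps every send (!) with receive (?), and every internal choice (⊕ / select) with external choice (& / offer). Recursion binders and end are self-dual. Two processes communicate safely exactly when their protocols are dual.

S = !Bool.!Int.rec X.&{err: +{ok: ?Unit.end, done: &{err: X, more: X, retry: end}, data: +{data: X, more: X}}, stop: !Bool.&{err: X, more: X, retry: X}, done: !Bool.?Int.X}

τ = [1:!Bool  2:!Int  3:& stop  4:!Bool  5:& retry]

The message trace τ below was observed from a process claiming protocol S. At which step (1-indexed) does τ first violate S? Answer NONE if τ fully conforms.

NONE

[1] !Bool  ok  residual = !Int.rec X.…
[2] !Int  ok  residual = rec X.…
[3] & stop  ok  residual = !Bool.&{err: rec X.…, more: rec X.…, retry: rec X.…}
[4] !Bool  ok  residual = &{err: rec X.…, more: rec X.…, retry: rec X.…}
[5] & retry  ok  residual = rec X.…
all 5 steps conform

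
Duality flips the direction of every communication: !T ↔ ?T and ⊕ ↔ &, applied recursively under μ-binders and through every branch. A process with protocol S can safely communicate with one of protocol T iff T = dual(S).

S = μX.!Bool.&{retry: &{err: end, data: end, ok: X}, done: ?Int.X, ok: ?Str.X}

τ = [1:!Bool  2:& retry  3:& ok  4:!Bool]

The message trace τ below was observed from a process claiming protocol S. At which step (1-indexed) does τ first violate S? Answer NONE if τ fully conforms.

@1 !Bool  match  cont: &{retry: &{err: end, data: end, ok: μX.…}, done: ?Int.μX.…, ok: ?Str.μX.…}
@2 & retry  match  cont: &{err: end, data: end, ok: μX.…}
@3 & ok  match  cont: μX.…
@4 !Bool  match  cont: &{retry: &{err: end, data: end, ok: μX.…}, done: ?Int.μX.…, ok: ?Str.μX.…}
trace exhausted — no violation

NONE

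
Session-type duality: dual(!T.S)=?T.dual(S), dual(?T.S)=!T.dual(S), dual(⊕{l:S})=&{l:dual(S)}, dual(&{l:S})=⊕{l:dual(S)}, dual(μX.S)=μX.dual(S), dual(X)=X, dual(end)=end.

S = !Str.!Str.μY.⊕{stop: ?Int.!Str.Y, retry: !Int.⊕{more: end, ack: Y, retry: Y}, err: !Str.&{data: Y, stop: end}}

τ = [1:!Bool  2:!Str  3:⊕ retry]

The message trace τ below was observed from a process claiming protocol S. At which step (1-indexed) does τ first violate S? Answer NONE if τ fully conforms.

@1 got !Bool, protocol expects !Str  ✗

1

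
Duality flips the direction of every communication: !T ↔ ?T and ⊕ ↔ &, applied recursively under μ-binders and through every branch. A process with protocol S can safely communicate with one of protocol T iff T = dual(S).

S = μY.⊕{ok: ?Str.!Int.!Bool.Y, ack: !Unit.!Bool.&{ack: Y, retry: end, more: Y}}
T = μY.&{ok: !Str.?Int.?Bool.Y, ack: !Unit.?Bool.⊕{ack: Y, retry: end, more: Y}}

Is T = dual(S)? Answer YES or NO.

μY | μY  ok (binder kept)
  ⊕{ok,ack} | &{ok,ack}  ok same labels
    [ok]
      ?Str | !Str  ok
        !Int | ?Int  ok
          !Bool | ?Bool  ok
            Y | Y  ok
    [ack]
      !Unit | !Unit  ✗ same direction on both sides — not dual

NO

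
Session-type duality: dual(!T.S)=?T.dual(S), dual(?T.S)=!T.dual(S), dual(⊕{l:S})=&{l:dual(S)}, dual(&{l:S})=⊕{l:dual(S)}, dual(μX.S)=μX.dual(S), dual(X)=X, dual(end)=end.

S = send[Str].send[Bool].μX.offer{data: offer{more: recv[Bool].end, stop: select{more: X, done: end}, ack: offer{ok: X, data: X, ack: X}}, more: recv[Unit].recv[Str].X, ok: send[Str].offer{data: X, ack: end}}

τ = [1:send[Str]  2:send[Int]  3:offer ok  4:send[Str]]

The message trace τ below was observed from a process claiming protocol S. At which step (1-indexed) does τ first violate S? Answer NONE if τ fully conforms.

2

step 1: send[Str]  ok  state: send[Bool].μX.…
step 2: got send[Int], protocol expects send[Bool]  ✗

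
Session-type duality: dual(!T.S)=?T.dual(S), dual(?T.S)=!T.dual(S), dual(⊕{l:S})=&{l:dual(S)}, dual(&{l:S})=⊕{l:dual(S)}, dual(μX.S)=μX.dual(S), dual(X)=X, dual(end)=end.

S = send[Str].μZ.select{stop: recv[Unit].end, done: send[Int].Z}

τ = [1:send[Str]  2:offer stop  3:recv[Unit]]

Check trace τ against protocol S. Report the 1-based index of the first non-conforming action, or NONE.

2

step 1: send[Str]  ✓  residual = μZ.…
step 2: got offer stop, protocol expects select stop or select done  ✗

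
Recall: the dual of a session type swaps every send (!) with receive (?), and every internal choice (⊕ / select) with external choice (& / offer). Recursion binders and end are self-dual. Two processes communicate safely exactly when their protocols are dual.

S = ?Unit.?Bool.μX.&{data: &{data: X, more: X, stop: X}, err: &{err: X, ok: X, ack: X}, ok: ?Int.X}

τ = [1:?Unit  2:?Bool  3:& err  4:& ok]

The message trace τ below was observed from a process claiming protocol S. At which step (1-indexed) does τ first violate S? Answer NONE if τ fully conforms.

NONE

@1 ?Unit  ✓  residual = ?Bool.μX.…
@2 ?Bool  ✓  residual = μX.…
@3 & err  ✓  residual = &{err: μX.…, ok: μX.…, ack: μX.…}
@4 & ok  ✓  residual = μX.…
trace exhausted — no violation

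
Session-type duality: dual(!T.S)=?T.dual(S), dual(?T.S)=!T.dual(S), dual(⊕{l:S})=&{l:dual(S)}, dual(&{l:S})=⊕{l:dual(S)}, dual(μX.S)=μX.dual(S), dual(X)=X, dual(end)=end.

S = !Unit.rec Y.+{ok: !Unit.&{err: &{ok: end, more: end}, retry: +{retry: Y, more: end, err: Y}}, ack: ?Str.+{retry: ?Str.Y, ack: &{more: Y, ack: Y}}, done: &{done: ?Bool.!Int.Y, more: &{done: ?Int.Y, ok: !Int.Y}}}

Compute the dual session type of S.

?Unit.rec Y.&{ok: ?Unit.+{err: +{ok: end, more: end}, retry: &{retry: Y, more: end, err: Y}}, ack: !Str.&{retry: !Str.Y, ack: +{more: Y, ack: Y}}, done: +{done: !Bool.?Int.Y, more: +{done: !Int.Y, ok: ?Int.Y}}}

!Unit → ?Unit
  rec Y → rec Y  (rec unchanged)
    +{ok,ack,done} → &{ok,ack,done}  (⊕→&)
      • ok:
        !Unit → ?Unit
          &{err,retry} → +{err,retry}  (offer→select)
            • err:
              &{ok,more} → +{ok,more}  (offer→select)
                • ok:
                  end self-dual
                • more:
                  end self-dual
            • retry:
              +{retry,more,err} → &{retry,more,err}  (⊕→&)
                • retry:
                  Y self-dual
                • more:
                  end self-dual
                • err:
                  Y self-dual
      • ack:
        ?Str → !Str
          +{retry,ack} → &{retry,ack}  (⊕→&)
            • retry:
              ?Str → !Str
                Y self-dual
            • ack:
              &{more,ack} → +{more,ack}  (offer→select)
                • more:
                  Y self-dual
                • ack:
                  Y self-dual
      • done:
        &{done,more} → +{done,more}  (offer→select)
          • done:
            ?Bool → !Bool
              !Int → ?Int
                Y self-dual
          • more:
            &{done,ok} → +{done,ok}  (offer→select)
              • done:
                ?Int → !Int
                  Y self-dual
              • ok:
                !Int → ?Int
                  Y self-dual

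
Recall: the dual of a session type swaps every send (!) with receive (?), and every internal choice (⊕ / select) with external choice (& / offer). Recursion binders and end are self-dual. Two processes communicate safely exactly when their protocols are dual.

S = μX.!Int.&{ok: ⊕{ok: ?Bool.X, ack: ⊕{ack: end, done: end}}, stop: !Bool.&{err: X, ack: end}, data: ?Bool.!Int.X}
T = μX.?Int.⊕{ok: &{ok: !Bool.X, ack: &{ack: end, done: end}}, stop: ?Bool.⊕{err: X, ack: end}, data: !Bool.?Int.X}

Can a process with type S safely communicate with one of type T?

μX ‖ μX  ok (rec unchanged)
  !Int ‖ ?Int  ok
    &{ok,stop,data} ‖ ⊕{ok,stop,data}  ok same labels
      [ok]
        ⊕{ok,ack} ‖ &{ok,ack}  ok same labels
          [ok]
            ?Bool ‖ !Bool  ok
              X ‖ X  ok
          [ack]
            ⊕{ack,done} ‖ &{ack,done}  ok same labels
              [ack]
                end ‖ end  ok
              [done]
                end ‖ end  ok
      [stop]
        !Bool ‖ ?Bool  ok
          &{err,ack} ‖ ⊕{err,ack}  ok same labels
            [err]
              X ‖ X  ok
            [ack]
              end ‖ end  ok
      [data]
        ?Bool ‖ !Bool  ok
          !Int ‖ ?Int  ok
            X ‖ X  ok

YES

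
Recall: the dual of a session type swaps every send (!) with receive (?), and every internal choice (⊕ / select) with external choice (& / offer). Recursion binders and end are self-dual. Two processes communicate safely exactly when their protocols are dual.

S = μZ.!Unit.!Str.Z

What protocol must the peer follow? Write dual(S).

μZ.?Unit.?Str.Z

μZ ↦ μZ  (μ self-dual)
  !Unit ↦ ?Unit
    !Str ↦ ?Str
      Z self-dual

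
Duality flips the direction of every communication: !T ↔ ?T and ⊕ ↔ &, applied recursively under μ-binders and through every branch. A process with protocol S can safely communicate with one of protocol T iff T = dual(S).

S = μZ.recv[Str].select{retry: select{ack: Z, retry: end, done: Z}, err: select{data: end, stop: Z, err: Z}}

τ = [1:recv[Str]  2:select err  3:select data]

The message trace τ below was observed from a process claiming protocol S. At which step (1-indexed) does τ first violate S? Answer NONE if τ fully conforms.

NONE

step 1: recv[Str]  match  residual = select{retry: select{ack: μZ.…, retry: end, done: μZ.…}, err: select{data: end, stop: μZ.…, err: μZ.…}}
step 2: select err  match  residual = select{data: end, stop: μZ.…, err: μZ.…}
step 3: select data  match  residual = end
τ conforms to S (length 3)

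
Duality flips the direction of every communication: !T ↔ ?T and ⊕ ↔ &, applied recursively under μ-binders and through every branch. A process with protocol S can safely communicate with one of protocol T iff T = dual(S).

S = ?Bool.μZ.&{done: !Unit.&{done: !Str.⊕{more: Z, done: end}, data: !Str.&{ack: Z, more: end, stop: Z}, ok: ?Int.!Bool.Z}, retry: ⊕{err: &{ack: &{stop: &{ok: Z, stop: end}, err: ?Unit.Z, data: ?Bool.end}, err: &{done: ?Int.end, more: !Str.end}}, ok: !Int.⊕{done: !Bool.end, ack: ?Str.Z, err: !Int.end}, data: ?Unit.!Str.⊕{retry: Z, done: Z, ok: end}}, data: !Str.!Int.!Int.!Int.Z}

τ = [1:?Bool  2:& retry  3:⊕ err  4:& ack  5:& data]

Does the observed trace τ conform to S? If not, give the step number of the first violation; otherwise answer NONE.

@1 ?Bool  ok  residual = μZ.…
@2 & retry  ok  residual = ⊕{err: &{ack: &{stop: &{ok: μZ.…, stop: end}, err: ?Unit.μZ.…, data: ?Bool.end}, err: &{done: ?Int.end, more: !Str.end}}, ok: !Int.⊕{done: !Bool.end, ack: ?Str.μZ.…, err: !Int.end}, data: ?Unit.!Str.⊕{retry: μZ.…, done: μZ.…, ok: end}}
@3 ⊕ err  ok  residual = &{ack: &{stop: &{ok: μZ.…, stop: end}, err: ?Unit.μZ.…, data: ?Bool.end}, err: &{done: ?Int.end, more: !Str.end}}
@4 & ack  ok  residual = &{stop: &{ok: μZ.…, stop: end}, err: ?Unit.μZ.…, data: ?Bool.end}
@5 & data  ok  residual = ?Bool.end
trace exhausted — no violation

NONE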